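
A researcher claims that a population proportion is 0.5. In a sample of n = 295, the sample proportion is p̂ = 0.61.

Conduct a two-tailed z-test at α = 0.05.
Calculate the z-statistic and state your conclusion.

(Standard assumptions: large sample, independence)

H₀: p = 0.5, H₁: p ≠ 0.5
Standard error: SE = √(p₀(1-p₀)/n) = √(0.5×0.5/295) = 0.029111
z-statistic: z = (p̂ - p₀)/SE = (0.61 - 0.5)/0.029111 = 3.7786
Critical value: z_0.025 = ±1.960
p-value = 0.0002
Decision: reject H₀ at α = 0.05

Answer: z = 3.7786, reject H₀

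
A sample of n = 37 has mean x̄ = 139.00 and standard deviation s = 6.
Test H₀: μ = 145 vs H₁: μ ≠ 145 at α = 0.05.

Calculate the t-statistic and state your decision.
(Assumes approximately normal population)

Answer: t = -6.0827, reject H₀

Derivation:
df = n - 1 = 36
SE = s/√n = 6/√37 = 0.9864
t = (x̄ - μ₀)/SE = (139.00 - 145)/0.9864 = -6.0827
Critical value: t_{0.025,36} = ±2.028
p-value < 0.0001
Decision: reject H₀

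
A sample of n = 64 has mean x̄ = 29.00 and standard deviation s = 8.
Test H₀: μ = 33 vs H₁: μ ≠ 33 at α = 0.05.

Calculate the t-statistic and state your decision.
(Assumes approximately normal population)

df = n - 1 = 63
SE = s/√n = 8/√64 = 1.0000
t = (x̄ - μ₀)/SE = (29.00 - 33)/1.0000 = -4.0000
Critical value: t_{0.025,63} = ±1.998
p-value ≈ 0.0002
Decision: reject H₀

Answer: t = -4.0000, reject H₀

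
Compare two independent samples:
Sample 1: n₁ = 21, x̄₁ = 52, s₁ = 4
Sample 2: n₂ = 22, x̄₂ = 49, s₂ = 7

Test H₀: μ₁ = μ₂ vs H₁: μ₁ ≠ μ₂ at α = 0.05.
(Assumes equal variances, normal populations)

Answer: t = 1.7143, fail to reject H₀

Derivation:
Pooled variance: s²_p = [20×4² + 21×7²]/(41) = 32.9024
s_p = 5.7361
SE = s_p×√(1/n₁ + 1/n₂) = 5.7361×√(1/21 + 1/22) = 1.7500
t = (x̄₁ - x̄₂)/SE = (52 - 49)/1.7500 = 1.7143
df = 41, t-critical = ±2.020
Decision: fail to reject H₀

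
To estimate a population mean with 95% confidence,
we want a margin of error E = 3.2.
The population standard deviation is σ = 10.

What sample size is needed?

Answer: n = 38

Derivation:
z_0.025 = 1.960
n = (z×σ/E)² = (1.960×10/3.2)²
n = 37.5156
Round up: n = 38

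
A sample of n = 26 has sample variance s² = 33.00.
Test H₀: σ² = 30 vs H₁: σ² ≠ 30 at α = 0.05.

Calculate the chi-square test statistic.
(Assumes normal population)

Answer: χ² = 27.5000, fail to reject H₀

Derivation:
df = n - 1 = 25
χ² = (n-1)s²/σ₀² = 25×33.00/30 = 27.5000
Critical values: χ²_{0.975,25} = 13.120, χ²_{0.025,25} = 40.646
Rejection region: χ² < 13.120 or χ² > 40.646
Decision: fail to reject H₀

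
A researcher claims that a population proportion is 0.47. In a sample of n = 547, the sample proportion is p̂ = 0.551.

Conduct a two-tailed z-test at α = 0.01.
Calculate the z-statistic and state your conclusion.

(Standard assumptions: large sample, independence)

Answer: z = 3.7957, reject H₀

Derivation:
H₀: p = 0.47, H₁: p ≠ 0.47
Standard error: SE = √(p₀(1-p₀)/n) = √(0.47×0.53/547) = 0.021340
z-statistic: z = (p̂ - p₀)/SE = (0.551 - 0.47)/0.021340 = 3.7957
Critical value: z_0.005 = ±2.576
p-value = 0.0001
Decision: reject H₀ at α = 0.01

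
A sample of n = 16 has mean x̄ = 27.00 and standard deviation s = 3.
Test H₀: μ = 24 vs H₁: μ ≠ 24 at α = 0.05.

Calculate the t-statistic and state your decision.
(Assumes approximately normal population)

Answer: t = 4.0000, reject H₀

Derivation:
df = n - 1 = 15
SE = s/√n = 3/√16 = 0.7500
t = (x̄ - μ₀)/SE = (27.00 - 24)/0.7500 = 4.0000
Critical value: t_{0.025,15} = ±2.131
p-value ≈ 0.0012
Decision: reject H₀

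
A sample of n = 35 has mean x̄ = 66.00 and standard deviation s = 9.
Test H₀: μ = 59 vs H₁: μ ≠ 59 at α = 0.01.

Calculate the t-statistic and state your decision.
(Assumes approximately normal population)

df = n - 1 = 34
SE = s/√n = 9/√35 = 1.5213
t = (x̄ - μ₀)/SE = (66.00 - 59)/1.5213 = 4.6013
Critical value: t_{0.005,34} = ±2.728
p-value ≈ 0.0001
Decision: reject H₀

Answer: t = 4.6013, reject H₀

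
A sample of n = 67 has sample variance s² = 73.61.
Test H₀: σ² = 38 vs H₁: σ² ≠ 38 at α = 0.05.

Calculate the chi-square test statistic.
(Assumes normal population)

Answer: χ² = 127.8489, reject H₀

Derivation:
df = n - 1 = 66
χ² = (n-1)s²/σ₀² = 66×73.61/38 = 127.8489
Critical values: χ²_{0.975,66} = 45.431, χ²_{0.025,66} = 90.349
Rejection region: χ² < 45.431 or χ² > 90.349
Decision: reject H₀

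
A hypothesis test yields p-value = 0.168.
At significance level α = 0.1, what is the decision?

Compare p-value to α:
0.168 ≥ 0.1
Decision: fail to reject H₀

Answer: fail to reject H₀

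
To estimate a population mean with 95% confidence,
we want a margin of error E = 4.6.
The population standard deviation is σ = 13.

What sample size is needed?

Answer: n = 31

Derivation:
z_0.025 = 1.960
n = (z×σ/E)² = (1.960×13/4.6)²
n = 30.6820
Round up: n = 31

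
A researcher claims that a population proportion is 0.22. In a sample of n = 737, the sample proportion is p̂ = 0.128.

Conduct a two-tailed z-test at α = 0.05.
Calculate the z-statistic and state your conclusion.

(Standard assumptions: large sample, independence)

Answer: z = -6.0292, reject H₀

Derivation:
H₀: p = 0.22, H₁: p ≠ 0.22
Standard error: SE = √(p₀(1-p₀)/n) = √(0.22×0.78/737) = 0.015259
z-statistic: z = (p̂ - p₀)/SE = (0.128 - 0.22)/0.015259 = -6.0292
Critical value: z_0.025 = ±1.960
p-value < 0.0001
Decision: reject H₀ at α = 0.05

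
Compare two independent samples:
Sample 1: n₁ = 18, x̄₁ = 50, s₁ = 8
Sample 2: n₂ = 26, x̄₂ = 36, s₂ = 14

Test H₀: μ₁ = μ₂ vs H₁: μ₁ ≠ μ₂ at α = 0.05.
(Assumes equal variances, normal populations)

Answer: t = 3.8239, reject H₀

Derivation:
Pooled variance: s²_p = [17×8² + 25×14²]/(42) = 142.5714
s_p = 11.9403
SE = s_p×√(1/n₁ + 1/n₂) = 11.9403×√(1/18 + 1/26) = 3.6612
t = (x̄₁ - x̄₂)/SE = (50 - 36)/3.6612 = 3.8239
df = 42, t-critical = ±2.018
Decision: reject H₀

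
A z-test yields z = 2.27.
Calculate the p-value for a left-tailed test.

For z = 2.27:
p = P(Z < 2.27) = Φ(2.27) = 0.9884

Answer: p-value ≈ 0.9884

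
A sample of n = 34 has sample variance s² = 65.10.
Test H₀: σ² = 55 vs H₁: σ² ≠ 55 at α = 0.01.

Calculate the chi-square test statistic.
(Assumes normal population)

Answer: χ² = 39.0600, fail to reject H₀

Derivation:
df = n - 1 = 33
χ² = (n-1)s²/σ₀² = 33×65.10/55 = 39.0600
Critical values: χ²_{0.995,33} = 15.815, χ²_{0.005,33} = 57.648
Rejection region: χ² < 15.815 or χ² > 57.648
Decision: fail to reject H₀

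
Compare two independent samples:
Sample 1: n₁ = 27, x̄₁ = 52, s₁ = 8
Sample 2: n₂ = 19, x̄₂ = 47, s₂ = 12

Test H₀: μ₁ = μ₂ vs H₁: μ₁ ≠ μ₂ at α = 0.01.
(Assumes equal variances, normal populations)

Answer: t = 1.6977, fail to reject H₀

Derivation:
Pooled variance: s²_p = [26×8² + 18×12²]/(44) = 96.7273
s_p = 9.8350
SE = s_p×√(1/n₁ + 1/n₂) = 9.8350×√(1/27 + 1/19) = 2.9451
t = (x̄₁ - x̄₂)/SE = (52 - 47)/2.9451 = 1.6977
df = 44, t-critical = ±2.692
Decision: fail to reject H₀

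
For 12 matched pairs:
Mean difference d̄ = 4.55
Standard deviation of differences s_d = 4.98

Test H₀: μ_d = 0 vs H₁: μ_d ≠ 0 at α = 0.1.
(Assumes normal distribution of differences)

Answer: t = 3.1650, reject H₀

Derivation:
df = n - 1 = 11
SE = s_d/√n = 4.98/√12 = 1.4376
t = d̄/SE = 4.55/1.4376 = 3.1650
Critical value: t_{0.05,11} = ±1.796
p-value ≈ 0.0090
Decision: reject H₀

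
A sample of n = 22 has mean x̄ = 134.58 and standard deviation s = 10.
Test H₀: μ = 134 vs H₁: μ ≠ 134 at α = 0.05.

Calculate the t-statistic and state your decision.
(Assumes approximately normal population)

df = n - 1 = 21
SE = s/√n = 10/√22 = 2.1320
t = (x̄ - μ₀)/SE = (134.58 - 134)/2.1320 = 0.2720
Critical value: t_{0.025,21} = ±2.080
p-value ≈ 0.7883
Decision: fail to reject H₀

Answer: t = 0.2720, fail to reject H₀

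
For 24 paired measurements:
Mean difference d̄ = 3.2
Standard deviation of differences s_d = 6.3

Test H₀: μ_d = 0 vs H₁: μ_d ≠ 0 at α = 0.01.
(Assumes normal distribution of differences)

Answer: t = 2.4883, fail to reject H₀

Derivation:
df = n - 1 = 23
SE = s_d/√n = 6.3/√24 = 1.2860
t = d̄/SE = 3.2/1.2860 = 2.4883
Critical value: t_{0.005,23} = ±2.807
p-value ≈ 0.0205
Decision: fail to reject H₀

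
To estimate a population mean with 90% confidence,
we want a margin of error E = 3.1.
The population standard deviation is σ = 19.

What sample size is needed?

Answer: n = 102

Derivation:
z_0.05 = 1.645
n = (z×σ/E)² = (1.645×19/3.1)²
n = 101.6519
Round up: n = 102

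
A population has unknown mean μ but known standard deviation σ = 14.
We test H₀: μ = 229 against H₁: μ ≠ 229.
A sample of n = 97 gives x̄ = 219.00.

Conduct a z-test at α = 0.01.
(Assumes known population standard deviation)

Standard error: SE = σ/√n = 14/√97 = 1.4215
z-statistic: z = (x̄ - μ₀)/SE = (219.00 - 229)/1.4215 = -7.0348
Critical value: ±2.576
p-value < 0.0001
Decision: reject H₀

Answer: z = -7.0348, reject H₀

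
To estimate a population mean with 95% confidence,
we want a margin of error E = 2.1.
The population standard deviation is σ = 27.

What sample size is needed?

Answer: n = 636

Derivation:
z_0.025 = 1.960
n = (z×σ/E)² = (1.960×27/2.1)²
n = 635.0400
Round up: n = 636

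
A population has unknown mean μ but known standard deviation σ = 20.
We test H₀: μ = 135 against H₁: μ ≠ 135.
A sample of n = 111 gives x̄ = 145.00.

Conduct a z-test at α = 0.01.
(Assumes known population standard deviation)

Standard error: SE = σ/√n = 20/√111 = 1.8983
z-statistic: z = (x̄ - μ₀)/SE = (145.00 - 135)/1.8983 = 5.2679
Critical value: ±2.576
p-value < 0.0001
Decision: reject H₀

Answer: z = 5.2679, reject H₀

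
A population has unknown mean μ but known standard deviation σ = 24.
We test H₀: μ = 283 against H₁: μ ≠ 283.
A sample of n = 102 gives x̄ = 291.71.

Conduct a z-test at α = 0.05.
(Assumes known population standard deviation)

Answer: z = 3.6652, reject H₀

Derivation:
Standard error: SE = σ/√n = 24/√102 = 2.3764
z-statistic: z = (x̄ - μ₀)/SE = (291.71 - 283)/2.3764 = 3.6652
Critical value: ±1.960
p-value = 0.0002
Decision: reject H₀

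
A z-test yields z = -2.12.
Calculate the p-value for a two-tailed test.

For z = -2.12:
p = 2×P(Z > |-2.12|) = 2×(1 - Φ(2.12)) = 0.0340

Answer: p-value ≈ 0.0340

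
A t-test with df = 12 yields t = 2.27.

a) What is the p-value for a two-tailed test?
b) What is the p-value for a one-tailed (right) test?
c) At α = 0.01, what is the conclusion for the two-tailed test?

Using t-distribution with df = 12:
a) Two-tailed: p = 2×P(T > 2.27) = 0.0424
b) One-tailed: p = P(T > 2.27) = 0.0212
c) 0.0424 ≥ 0.01, fail to reject H₀

Answer: a) 0.0424, b) 0.0212, c) fail to reject H₀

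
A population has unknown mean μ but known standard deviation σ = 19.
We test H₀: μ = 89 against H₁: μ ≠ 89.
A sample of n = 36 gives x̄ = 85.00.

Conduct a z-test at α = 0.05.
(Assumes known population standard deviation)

Answer: z = -1.2631, fail to reject H₀

Derivation:
Standard error: SE = σ/√n = 19/√36 = 3.1667
z-statistic: z = (x̄ - μ₀)/SE = (85.00 - 89)/3.1667 = -1.2631
Critical value: ±1.960
p-value = 0.2066
Decision: fail to reject H₀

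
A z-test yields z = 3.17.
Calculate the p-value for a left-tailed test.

Answer: p-value ≈ 0.9992

Derivation:
For z = 3.17:
p = P(Z < 3.17) = Φ(3.17) = 0.9992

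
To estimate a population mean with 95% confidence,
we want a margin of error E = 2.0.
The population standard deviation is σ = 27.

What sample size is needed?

z_0.025 = 1.960
n = (z×σ/E)² = (1.960×27/2.0)²
n = 700.1316
Round up: n = 701

Answer: n = 701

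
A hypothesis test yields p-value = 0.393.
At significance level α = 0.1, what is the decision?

Compare p-value to α:
0.393 ≥ 0.1
Decision: fail to reject H₀

Answer: fail to reject H₀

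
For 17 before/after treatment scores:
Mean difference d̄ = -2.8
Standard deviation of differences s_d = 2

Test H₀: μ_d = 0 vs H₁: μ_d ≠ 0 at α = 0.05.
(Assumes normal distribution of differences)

Answer: t = -5.7720, reject H₀

Derivation:
df = n - 1 = 16
SE = s_d/√n = 2/√17 = 0.4851
t = d̄/SE = -2.8/0.4851 = -5.7720
Critical value: t_{0.025,16} = ±2.120
p-value < 0.0001
Decision: reject H₀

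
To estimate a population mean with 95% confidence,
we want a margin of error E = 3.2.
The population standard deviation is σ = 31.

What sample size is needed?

z_0.025 = 1.960
n = (z×σ/E)² = (1.960×31/3.2)²
n = 360.5252
Round up: n = 361

Answer: n = 361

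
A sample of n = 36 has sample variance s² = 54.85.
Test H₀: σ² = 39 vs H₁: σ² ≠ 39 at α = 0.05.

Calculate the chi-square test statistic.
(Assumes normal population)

df = n - 1 = 35
χ² = (n-1)s²/σ₀² = 35×54.85/39 = 49.2244
Critical values: χ²_{0.975,35} = 20.569, χ²_{0.025,35} = 53.203
Rejection region: χ² < 20.569 or χ² > 53.203
Decision: fail to reject H₀

Answer: χ² = 49.2244, fail to reject H₀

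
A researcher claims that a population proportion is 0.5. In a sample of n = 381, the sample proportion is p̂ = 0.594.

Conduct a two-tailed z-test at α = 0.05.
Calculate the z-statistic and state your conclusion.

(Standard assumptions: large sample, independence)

Answer: z = 3.6696, reject H₀

Derivation:
H₀: p = 0.5, H₁: p ≠ 0.5
Standard error: SE = √(p₀(1-p₀)/n) = √(0.5×0.5/381) = 0.025616
z-statistic: z = (p̂ - p₀)/SE = (0.594 - 0.5)/0.025616 = 3.6696
Critical value: z_0.025 = ±1.960
p-value = 0.0002
Decision: reject H₀ at α = 0.05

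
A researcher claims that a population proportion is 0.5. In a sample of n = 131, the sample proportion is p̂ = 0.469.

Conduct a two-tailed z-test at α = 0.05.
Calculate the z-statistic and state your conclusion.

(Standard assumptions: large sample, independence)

Answer: z = -0.7096, fail to reject H₀

Derivation:
H₀: p = 0.5, H₁: p ≠ 0.5
Standard error: SE = √(p₀(1-p₀)/n) = √(0.5×0.5/131) = 0.043685
z-statistic: z = (p̂ - p₀)/SE = (0.469 - 0.5)/0.043685 = -0.7096
Critical value: z_0.025 = ±1.960
p-value = 0.4780
Decision: fail to reject H₀ at α = 0.05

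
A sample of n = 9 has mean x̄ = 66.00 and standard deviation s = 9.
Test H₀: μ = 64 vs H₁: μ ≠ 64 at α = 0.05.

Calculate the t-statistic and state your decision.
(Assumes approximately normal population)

df = n - 1 = 8
SE = s/√n = 9/√9 = 3.0000
t = (x̄ - μ₀)/SE = (66.00 - 64)/3.0000 = 0.6667
Critical value: t_{0.025,8} = ±2.306
p-value ≈ 0.5237
Decision: fail to reject H₀

Answer: t = 0.6667, fail to reject H₀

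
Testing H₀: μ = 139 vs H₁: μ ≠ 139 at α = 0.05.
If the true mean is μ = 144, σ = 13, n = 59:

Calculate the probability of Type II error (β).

Answer: β ≈ 0.1601

Derivation:
SE = σ/√n = 13/√59 = 1.6925
Critical values: μ₀ ± z_0.025×SE = 139 ± 1.960×1.6925
Acceptance region: (135.6827, 142.3173)
Under H₁ (μ = 144): z_high = (142.3173 - 144)/1.6925 = -0.9942, z_low = (135.6827 - 144)/1.6925 = -4.9142
β = P(not reject | H₁) = Φ(-0.9942) - Φ(-4.9142) ≈ 0.1601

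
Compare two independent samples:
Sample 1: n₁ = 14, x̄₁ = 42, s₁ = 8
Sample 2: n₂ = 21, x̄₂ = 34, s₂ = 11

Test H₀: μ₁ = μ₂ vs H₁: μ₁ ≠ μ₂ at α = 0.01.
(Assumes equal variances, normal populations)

Answer: t = 2.3357, fail to reject H₀

Derivation:
Pooled variance: s²_p = [13×8² + 20×11²]/(33) = 98.5455
s_p = 9.9270
SE = s_p×√(1/n₁ + 1/n₂) = 9.9270×√(1/14 + 1/21) = 3.4251
t = (x̄₁ - x̄₂)/SE = (42 - 34)/3.4251 = 2.3357
df = 33, t-critical = ±2.733
Decision: fail to reject H₀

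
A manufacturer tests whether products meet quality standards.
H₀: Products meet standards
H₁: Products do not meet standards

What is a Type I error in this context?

Type I error: rejecting H₀ when it is actually true (false positive).
Type II error: failing to reject H₀ when H₁ is actually true (false negative).

Answer: Rejecting good products that actually meet standards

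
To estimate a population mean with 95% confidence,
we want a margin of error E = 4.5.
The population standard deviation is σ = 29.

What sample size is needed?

z_0.025 = 1.960
n = (z×σ/E)² = (1.960×29/4.5)²
n = 159.5450
Round up: n = 160

Answer: n = 160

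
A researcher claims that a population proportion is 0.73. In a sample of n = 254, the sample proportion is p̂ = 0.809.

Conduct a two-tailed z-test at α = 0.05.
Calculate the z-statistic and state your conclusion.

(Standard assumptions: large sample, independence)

Answer: z = 2.8360, reject H₀

Derivation:
H₀: p = 0.73, H₁: p ≠ 0.73
Standard error: SE = √(p₀(1-p₀)/n) = √(0.73×0.27/254) = 0.027856
z-statistic: z = (p̂ - p₀)/SE = (0.809 - 0.73)/0.027856 = 2.8360
Critical value: z_0.025 = ±1.960
p-value = 0.0046
Decision: reject H₀ at α = 0.05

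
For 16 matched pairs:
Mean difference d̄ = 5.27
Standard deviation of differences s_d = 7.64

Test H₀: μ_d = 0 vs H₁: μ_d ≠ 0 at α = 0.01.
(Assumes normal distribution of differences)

df = n - 1 = 15
SE = s_d/√n = 7.64/√16 = 1.9100
t = d̄/SE = 5.27/1.9100 = 2.7592
Critical value: t_{0.005,15} = ±2.947
p-value ≈ 0.0146
Decision: fail to reject H₀

Answer: t = 2.7592, fail to reject H₀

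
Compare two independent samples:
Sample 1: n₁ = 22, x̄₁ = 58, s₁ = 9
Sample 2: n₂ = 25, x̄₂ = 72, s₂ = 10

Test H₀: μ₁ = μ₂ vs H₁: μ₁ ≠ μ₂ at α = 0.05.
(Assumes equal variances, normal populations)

Pooled variance: s²_p = [21×9² + 24×10²]/(45) = 91.1333
s_p = 9.5464
SE = s_p×√(1/n₁ + 1/n₂) = 9.5464×√(1/22 + 1/25) = 2.7907
t = (x̄₁ - x̄₂)/SE = (58 - 72)/2.7907 = -5.0167
df = 45, t-critical = ±2.014
Decision: reject H₀

Answer: t = -5.0167, reject H₀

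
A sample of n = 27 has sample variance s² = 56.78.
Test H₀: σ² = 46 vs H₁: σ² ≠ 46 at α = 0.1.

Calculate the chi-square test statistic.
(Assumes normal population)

Answer: χ² = 32.0930, fail to reject H₀

Derivation:
df = n - 1 = 26
χ² = (n-1)s²/σ₀² = 26×56.78/46 = 32.0930
Critical values: χ²_{0.95,26} = 15.379, χ²_{0.05,26} = 38.885
Rejection region: χ² < 15.379 or χ² > 38.885
Decision: fail to reject H₀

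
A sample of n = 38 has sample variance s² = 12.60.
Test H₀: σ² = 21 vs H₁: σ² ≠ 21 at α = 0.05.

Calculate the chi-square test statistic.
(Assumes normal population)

Answer: χ² = 22.2000, fail to reject H₀

Derivation:
df = n - 1 = 37
χ² = (n-1)s²/σ₀² = 37×12.60/21 = 22.2000
Critical values: χ²_{0.975,37} = 22.106, χ²_{0.025,37} = 55.668
Rejection region: χ² < 22.106 or χ² > 55.668
Decision: fail to reject H₀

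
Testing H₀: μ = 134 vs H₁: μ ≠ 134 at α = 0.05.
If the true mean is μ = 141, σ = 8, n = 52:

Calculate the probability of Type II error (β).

SE = σ/√n = 8/√52 = 1.1094
Critical values: μ₀ ± z_0.025×SE = 134 ± 1.960×1.1094
Acceptance region: (131.8256, 136.1744)
Under H₁ (μ = 141): z_high = (136.1744 - 141)/1.1094 = -4.3497, z_low = (131.8256 - 141)/1.1094 = -8.2697
β = P(not reject | H₁) = Φ(-4.3497) - Φ(-8.2697) ≈ 0.0000

Answer: β ≈ 0.0000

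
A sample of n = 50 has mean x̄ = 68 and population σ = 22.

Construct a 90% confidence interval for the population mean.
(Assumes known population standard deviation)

Answer: (62.8819, 73.1181)

Derivation:
Confidence level: 90%, α = 0.1
z_0.05 = 1.645
SE = σ/√n = 22/√50 = 3.1113
Margin of error = 1.645 × 3.1113 = 5.1181
CI: x̄ ± margin = 68 ± 5.1181
CI: (62.8819, 73.1181)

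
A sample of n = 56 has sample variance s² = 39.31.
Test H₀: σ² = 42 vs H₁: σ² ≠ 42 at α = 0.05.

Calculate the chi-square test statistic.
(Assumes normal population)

df = n - 1 = 55
χ² = (n-1)s²/σ₀² = 55×39.31/42 = 51.4774
Critical values: χ²_{0.975,55} = 36.398, χ²_{0.025,55} = 77.380
Rejection region: χ² < 36.398 or χ² > 77.380
Decision: fail to reject H₀

Answer: χ² = 51.4774, fail to reject H₀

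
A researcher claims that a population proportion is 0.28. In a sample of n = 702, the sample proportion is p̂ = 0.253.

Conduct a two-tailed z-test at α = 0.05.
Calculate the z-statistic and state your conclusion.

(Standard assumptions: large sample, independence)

Answer: z = -1.5933, fail to reject H₀

Derivation:
H₀: p = 0.28, H₁: p ≠ 0.28
Standard error: SE = √(p₀(1-p₀)/n) = √(0.28×0.72/702) = 0.016946
z-statistic: z = (p̂ - p₀)/SE = (0.253 - 0.28)/0.016946 = -1.5933
Critical value: z_0.025 = ±1.960
p-value = 0.1111
Decision: fail to reject H₀ at α = 0.05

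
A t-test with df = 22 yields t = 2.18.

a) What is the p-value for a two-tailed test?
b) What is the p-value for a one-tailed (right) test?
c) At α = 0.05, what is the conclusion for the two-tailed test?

Using t-distribution with df = 22:
a) Two-tailed: p = 2×P(T > 2.18) = 0.0402
b) One-tailed: p = P(T > 2.18) = 0.0201
c) 0.0402 < 0.05, reject H₀

Answer: a) 0.0402, b) 0.0201, c) reject H₀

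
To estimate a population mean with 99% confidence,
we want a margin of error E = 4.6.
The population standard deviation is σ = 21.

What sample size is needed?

Answer: n = 139

Derivation:
z_0.005 = 2.576
n = (z×σ/E)² = (2.576×21/4.6)²
n = 138.2976
Round up: n = 139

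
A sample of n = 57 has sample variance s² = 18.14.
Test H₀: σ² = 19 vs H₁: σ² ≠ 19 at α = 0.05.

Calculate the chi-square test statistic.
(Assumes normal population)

df = n - 1 = 56
χ² = (n-1)s²/σ₀² = 56×18.14/19 = 53.4653
Critical values: χ²_{0.975,56} = 37.212, χ²_{0.025,56} = 78.567
Rejection region: χ² < 37.212 or χ² > 78.567
Decision: fail to reject H₀

Answer: χ² = 53.4653, fail to reject H₀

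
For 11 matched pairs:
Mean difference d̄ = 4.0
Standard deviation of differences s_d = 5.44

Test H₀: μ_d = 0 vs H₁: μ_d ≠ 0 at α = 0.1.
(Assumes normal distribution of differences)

Answer: t = 2.4387, reject H₀

Derivation:
df = n - 1 = 10
SE = s_d/√n = 5.44/√11 = 1.6402
t = d̄/SE = 4.0/1.6402 = 2.4387
Critical value: t_{0.05,10} = ±1.812
p-value ≈ 0.0349
Decision: reject H₀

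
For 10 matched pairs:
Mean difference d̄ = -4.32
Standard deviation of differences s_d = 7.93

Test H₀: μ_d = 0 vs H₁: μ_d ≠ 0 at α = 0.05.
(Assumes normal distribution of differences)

df = n - 1 = 9
SE = s_d/√n = 7.93/√10 = 2.5077
t = d̄/SE = -4.32/2.5077 = -1.7227
Critical value: t_{0.025,9} = ±2.262
p-value ≈ 0.1190
Decision: fail to reject H₀

Answer: t = -1.7227, fail to reject H₀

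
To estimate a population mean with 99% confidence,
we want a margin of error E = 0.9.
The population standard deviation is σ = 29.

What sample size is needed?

z_0.005 = 2.576
n = (z×σ/E)² = (2.576×29/0.9)²
n = 6889.7378
Round up: n = 6890

Answer: n = 6890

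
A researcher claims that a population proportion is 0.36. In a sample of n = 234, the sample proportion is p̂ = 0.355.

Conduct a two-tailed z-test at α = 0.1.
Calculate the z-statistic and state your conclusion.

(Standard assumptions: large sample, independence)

Answer: z = -0.1593, fail to reject H₀

Derivation:
H₀: p = 0.36, H₁: p ≠ 0.36
Standard error: SE = √(p₀(1-p₀)/n) = √(0.36×0.64/234) = 0.031379
z-statistic: z = (p̂ - p₀)/SE = (0.355 - 0.36)/0.031379 = -0.1593
Critical value: z_0.05 = ±1.645
p-value = 0.8734
Decision: fail to reject H₀ at α = 0.1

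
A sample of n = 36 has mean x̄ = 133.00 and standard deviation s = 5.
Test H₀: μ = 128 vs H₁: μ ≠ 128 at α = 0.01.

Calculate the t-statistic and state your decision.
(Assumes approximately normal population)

df = n - 1 = 35
SE = s/√n = 5/√36 = 0.8333
t = (x̄ - μ₀)/SE = (133.00 - 128)/0.8333 = 6.0002
Critical value: t_{0.005,35} = ±2.724
p-value < 0.0001
Decision: reject H₀

Answer: t = 6.0002, reject H₀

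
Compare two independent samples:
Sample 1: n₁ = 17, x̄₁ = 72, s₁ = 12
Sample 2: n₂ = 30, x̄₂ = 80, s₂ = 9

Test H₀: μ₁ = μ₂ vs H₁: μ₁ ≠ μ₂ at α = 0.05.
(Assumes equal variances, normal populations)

Answer: t = -2.5916, reject H₀

Derivation:
Pooled variance: s²_p = [16×12² + 29×9²]/(45) = 103.4000
s_p = 10.1686
SE = s_p×√(1/n₁ + 1/n₂) = 10.1686×√(1/17 + 1/30) = 3.0869
t = (x̄₁ - x̄₂)/SE = (72 - 80)/3.0869 = -2.5916
df = 45, t-critical = ±2.014
Decision: reject H₀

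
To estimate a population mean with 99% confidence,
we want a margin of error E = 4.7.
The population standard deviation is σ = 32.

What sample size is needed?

Answer: n = 308

Derivation:
z_0.005 = 2.576
n = (z×σ/E)² = (2.576×32/4.7)²
n = 307.6068
Round up: n = 308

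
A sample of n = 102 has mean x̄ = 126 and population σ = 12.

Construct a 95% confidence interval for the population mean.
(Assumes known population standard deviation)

Confidence level: 95%, α = 0.05
z_0.025 = 1.960
SE = σ/√n = 12/√102 = 1.1882
Margin of error = 1.960 × 1.1882 = 2.3289
CI: x̄ ± margin = 126 ± 2.3289
CI: (123.6711, 128.3289)

Answer: (123.6711, 128.3289)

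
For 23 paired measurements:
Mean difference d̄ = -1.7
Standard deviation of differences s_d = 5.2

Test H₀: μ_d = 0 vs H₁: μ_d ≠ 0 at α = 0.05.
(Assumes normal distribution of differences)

df = n - 1 = 22
SE = s_d/√n = 5.2/√23 = 1.0843
t = d̄/SE = -1.7/1.0843 = -1.5678
Critical value: t_{0.025,22} = ±2.074
p-value ≈ 0.1312
Decision: fail to reject H₀

Answer: t = -1.5678, fail to reject H₀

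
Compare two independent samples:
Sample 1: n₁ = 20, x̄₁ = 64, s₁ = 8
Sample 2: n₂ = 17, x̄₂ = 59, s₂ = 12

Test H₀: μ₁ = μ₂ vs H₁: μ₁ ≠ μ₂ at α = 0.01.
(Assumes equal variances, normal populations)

Pooled variance: s²_p = [19×8² + 16×12²]/(35) = 100.5714
s_p = 10.0285
SE = s_p×√(1/n₁ + 1/n₂) = 10.0285×√(1/20 + 1/17) = 3.3082
t = (x̄₁ - x̄₂)/SE = (64 - 59)/3.3082 = 1.5114
df = 35, t-critical = ±2.724
Decision: fail to reject H₀

Answer: t = 1.5114, fail to reject H₀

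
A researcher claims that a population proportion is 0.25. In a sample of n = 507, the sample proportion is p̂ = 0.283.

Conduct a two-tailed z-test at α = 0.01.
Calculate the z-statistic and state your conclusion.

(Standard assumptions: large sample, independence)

H₀: p = 0.25, H₁: p ≠ 0.25
Standard error: SE = √(p₀(1-p₀)/n) = √(0.25×0.75/507) = 0.019231
z-statistic: z = (p̂ - p₀)/SE = (0.283 - 0.25)/0.019231 = 1.7160
Critical value: z_0.005 = ±2.576
p-value = 0.0862
Decision: fail to reject H₀ at α = 0.01

Answer: z = 1.7160, fail to reject H₀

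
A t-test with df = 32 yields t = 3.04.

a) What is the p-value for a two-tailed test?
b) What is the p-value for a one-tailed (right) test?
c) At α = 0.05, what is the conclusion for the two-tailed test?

Using t-distribution with df = 32:
a) Two-tailed: p = 2×P(T > 3.04) = 0.0047
b) One-tailed: p = P(T > 3.04) = 0.0023
c) 0.0047 < 0.05, reject H₀

Answer: a) 0.0047, b) 0.0023, c) reject H₀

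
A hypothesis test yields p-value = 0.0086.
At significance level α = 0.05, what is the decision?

Compare p-value to α:
0.0086 < 0.05
Decision: reject H₀

Answer: reject H₀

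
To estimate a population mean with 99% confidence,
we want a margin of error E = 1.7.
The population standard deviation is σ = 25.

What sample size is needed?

Answer: n = 1436

Derivation:
z_0.005 = 2.576
n = (z×σ/E)² = (2.576×25/1.7)²
n = 1435.0727
Round up: n = 1436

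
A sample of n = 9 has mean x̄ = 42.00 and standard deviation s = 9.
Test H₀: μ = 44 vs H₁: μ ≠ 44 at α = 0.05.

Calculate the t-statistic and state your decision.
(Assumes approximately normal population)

Answer: t = -0.6667, fail to reject H₀

Derivation:
df = n - 1 = 8
SE = s/√n = 9/√9 = 3.0000
t = (x̄ - μ₀)/SE = (42.00 - 44)/3.0000 = -0.6667
Critical value: t_{0.025,8} = ±2.306
p-value ≈ 0.5237
Decision: fail to reject H₀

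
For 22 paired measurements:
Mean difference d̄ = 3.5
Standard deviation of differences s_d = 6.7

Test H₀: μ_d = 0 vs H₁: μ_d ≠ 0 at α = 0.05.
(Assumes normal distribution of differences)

df = n - 1 = 21
SE = s_d/√n = 6.7/√22 = 1.4284
t = d̄/SE = 3.5/1.4284 = 2.4503
Critical value: t_{0.025,21} = ±2.080
p-value ≈ 0.0231
Decision: reject H₀

Answer: t = 2.4503, reject H₀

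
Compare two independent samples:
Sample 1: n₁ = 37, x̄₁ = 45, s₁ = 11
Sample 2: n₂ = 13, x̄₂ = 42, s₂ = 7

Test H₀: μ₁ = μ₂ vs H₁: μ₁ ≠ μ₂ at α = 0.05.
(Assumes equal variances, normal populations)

Answer: t = 0.9168, fail to reject H₀

Derivation:
Pooled variance: s²_p = [36×11² + 12×7²]/(48) = 103.0000
s_p = 10.1489
SE = s_p×√(1/n₁ + 1/n₂) = 10.1489×√(1/37 + 1/13) = 3.2721
t = (x̄₁ - x̄₂)/SE = (45 - 42)/3.2721 = 0.9168
df = 48, t-critical = ±2.011
Decision: fail to reject H₀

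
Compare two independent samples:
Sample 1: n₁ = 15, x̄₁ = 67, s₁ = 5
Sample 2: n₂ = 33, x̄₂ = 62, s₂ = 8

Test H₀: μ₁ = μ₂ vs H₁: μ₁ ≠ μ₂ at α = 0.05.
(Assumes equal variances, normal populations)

Answer: t = 2.2239, reject H₀

Derivation:
Pooled variance: s²_p = [14×5² + 32×8²]/(46) = 52.1304
s_p = 7.2201
SE = s_p×√(1/n₁ + 1/n₂) = 7.2201×√(1/15 + 1/33) = 2.2483
t = (x̄₁ - x̄₂)/SE = (67 - 62)/2.2483 = 2.2239
df = 46, t-critical = ±2.013
Decision: reject H₀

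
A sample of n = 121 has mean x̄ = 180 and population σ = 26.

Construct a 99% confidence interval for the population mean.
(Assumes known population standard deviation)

Answer: (173.9114, 186.0886)

Derivation:
Confidence level: 99%, α = 0.01
z_0.005 = 2.576
SE = σ/√n = 26/√121 = 2.3636
Margin of error = 2.576 × 2.3636 = 6.0886
CI: x̄ ± margin = 180 ± 6.0886
CI: (173.9114, 186.0886)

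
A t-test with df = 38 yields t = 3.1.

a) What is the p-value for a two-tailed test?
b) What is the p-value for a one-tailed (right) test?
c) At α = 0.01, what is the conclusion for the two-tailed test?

Answer: a) 0.0036, b) 0.0018, c) reject H₀

Derivation:
Using t-distribution with df = 38:
a) Two-tailed: p = 2×P(T > 3.1) = 0.0036
b) One-tailed: p = P(T > 3.1) = 0.0018
c) 0.0036 < 0.01, reject H₀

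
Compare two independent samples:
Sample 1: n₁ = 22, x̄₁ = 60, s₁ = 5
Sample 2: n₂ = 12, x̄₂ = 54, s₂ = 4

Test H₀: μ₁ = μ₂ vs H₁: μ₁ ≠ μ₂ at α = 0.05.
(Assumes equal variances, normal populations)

Pooled variance: s²_p = [21×5² + 11×4²]/(32) = 21.9062
s_p = 4.6804
SE = s_p×√(1/n₁ + 1/n₂) = 4.6804×√(1/22 + 1/12) = 1.6797
t = (x̄₁ - x̄₂)/SE = (60 - 54)/1.6797 = 3.5721
df = 32, t-critical = ±2.037
Decision: reject H₀

Answer: t = 3.5721, reject H₀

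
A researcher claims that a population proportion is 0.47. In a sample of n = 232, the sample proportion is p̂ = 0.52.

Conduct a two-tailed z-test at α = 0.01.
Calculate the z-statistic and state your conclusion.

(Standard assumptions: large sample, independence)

Answer: z = 1.5259, fail to reject H₀

Derivation:
H₀: p = 0.47, H₁: p ≠ 0.47
Standard error: SE = √(p₀(1-p₀)/n) = √(0.47×0.53/232) = 0.032767
z-statistic: z = (p̂ - p₀)/SE = (0.52 - 0.47)/0.032767 = 1.5259
Critical value: z_0.005 = ±2.576
p-value = 0.1270
Decision: fail to reject H₀ at α = 0.01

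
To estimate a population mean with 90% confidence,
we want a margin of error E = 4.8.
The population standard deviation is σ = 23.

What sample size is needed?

z_0.05 = 1.645
n = (z×σ/E)² = (1.645×23/4.8)²
n = 62.1305
Round up: n = 63

Answer: n = 63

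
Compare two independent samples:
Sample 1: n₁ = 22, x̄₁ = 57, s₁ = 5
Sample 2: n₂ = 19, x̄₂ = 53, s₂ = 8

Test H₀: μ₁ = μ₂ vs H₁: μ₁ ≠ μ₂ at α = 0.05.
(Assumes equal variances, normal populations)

Answer: t = 1.9477, fail to reject H₀

Derivation:
Pooled variance: s²_p = [21×5² + 18×8²]/(39) = 43.0000
s_p = 6.5574
SE = s_p×√(1/n₁ + 1/n₂) = 6.5574×√(1/22 + 1/19) = 2.0537
t = (x̄₁ - x̄₂)/SE = (57 - 53)/2.0537 = 1.9477
df = 39, t-critical = ±2.023
Decision: fail to reject H₀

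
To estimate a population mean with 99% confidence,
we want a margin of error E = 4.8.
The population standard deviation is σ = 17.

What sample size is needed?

z_0.005 = 2.576
n = (z×σ/E)² = (2.576×17/4.8)²
n = 83.2352
Round up: n = 84

Answer: n = 84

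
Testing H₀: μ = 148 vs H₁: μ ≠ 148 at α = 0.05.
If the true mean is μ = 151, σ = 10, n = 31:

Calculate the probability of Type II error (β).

Answer: β ≈ 0.6138

Derivation:
SE = σ/√n = 10/√31 = 1.7961
Critical values: μ₀ ± z_0.025×SE = 148 ± 1.960×1.7961
Acceptance region: (144.4796, 151.5204)
Under H₁ (μ = 151): z_high = (151.5204 - 151)/1.7961 = 0.2897, z_low = (144.4796 - 151)/1.7961 = -3.6303
β = P(not reject | H₁) = Φ(0.2897) - Φ(-3.6303) ≈ 0.6138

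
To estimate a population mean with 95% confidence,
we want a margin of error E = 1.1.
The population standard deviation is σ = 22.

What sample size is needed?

Answer: n = 1537

Derivation:
z_0.025 = 1.960
n = (z×σ/E)² = (1.960×22/1.1)²
n = 1536.6400
Round up: n = 1537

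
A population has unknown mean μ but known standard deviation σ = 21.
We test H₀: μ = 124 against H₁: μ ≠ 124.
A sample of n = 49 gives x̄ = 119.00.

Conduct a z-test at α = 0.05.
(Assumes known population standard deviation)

Standard error: SE = σ/√n = 21/√49 = 3.0000
z-statistic: z = (x̄ - μ₀)/SE = (119.00 - 124)/3.0000 = -1.6667
Critical value: ±1.960
p-value = 0.0956
Decision: fail to reject H₀

Answer: z = -1.6667, fail to reject H₀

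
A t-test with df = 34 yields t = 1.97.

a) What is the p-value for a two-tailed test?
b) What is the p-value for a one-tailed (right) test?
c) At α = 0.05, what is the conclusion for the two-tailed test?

Answer: a) 0.0570, b) 0.0285, c) fail to reject H₀

Derivation:
Using t-distribution with df = 34:
a) Two-tailed: p = 2×P(T > 1.97) = 0.0570
b) One-tailed: p = P(T > 1.97) = 0.0285
c) 0.0570 ≥ 0.05, fail to reject H₀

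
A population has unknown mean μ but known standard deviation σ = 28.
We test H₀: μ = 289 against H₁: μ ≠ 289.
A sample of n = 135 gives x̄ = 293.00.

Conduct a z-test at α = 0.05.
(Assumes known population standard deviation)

Standard error: SE = σ/√n = 28/√135 = 2.4099
z-statistic: z = (x̄ - μ₀)/SE = (293.00 - 289)/2.4099 = 1.6598
Critical value: ±1.960
p-value = 0.0970
Decision: fail to reject H₀

Answer: z = 1.6598, fail to reject H₀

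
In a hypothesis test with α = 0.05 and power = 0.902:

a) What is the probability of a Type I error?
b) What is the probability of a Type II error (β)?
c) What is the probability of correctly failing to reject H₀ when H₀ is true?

a) Type I error probability = α = 0.05
b) Power = P(reject H₀ | H₁ true) = 1 - β = 0.902, so Type II error probability = β = 1 - Power = 0.098
c) P(fail to reject H₀ | H₀ true) = 1 - α = 0.95

Answer: a) 0.05, b) 0.098, c) 0.95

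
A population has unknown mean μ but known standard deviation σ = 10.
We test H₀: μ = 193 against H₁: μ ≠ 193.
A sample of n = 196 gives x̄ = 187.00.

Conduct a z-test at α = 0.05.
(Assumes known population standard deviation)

Answer: z = -8.3998, reject H₀

Derivation:
Standard error: SE = σ/√n = 10/√196 = 0.7143
z-statistic: z = (x̄ - μ₀)/SE = (187.00 - 193)/0.7143 = -8.3998
Critical value: ±1.960
p-value < 0.0001
Decision: reject H₀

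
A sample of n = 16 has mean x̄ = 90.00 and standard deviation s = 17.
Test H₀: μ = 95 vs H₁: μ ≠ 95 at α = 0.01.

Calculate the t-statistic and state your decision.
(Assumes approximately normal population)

df = n - 1 = 15
SE = s/√n = 17/√16 = 4.2500
t = (x̄ - μ₀)/SE = (90.00 - 95)/4.2500 = -1.1765
Critical value: t_{0.005,15} = ±2.947
p-value ≈ 0.2577
Decision: fail to reject H₀

Answer: t = -1.1765, fail to reject H₀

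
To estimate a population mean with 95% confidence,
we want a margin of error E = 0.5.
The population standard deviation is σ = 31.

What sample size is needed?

Answer: n = 14768

Derivation:
z_0.025 = 1.960
n = (z×σ/E)² = (1.960×31/0.5)²
n = 14767.1104
Round up: n = 14768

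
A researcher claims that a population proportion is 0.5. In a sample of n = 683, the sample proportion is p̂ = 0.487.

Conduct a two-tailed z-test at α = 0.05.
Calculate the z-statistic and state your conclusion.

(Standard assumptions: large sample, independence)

H₀: p = 0.5, H₁: p ≠ 0.5
Standard error: SE = √(p₀(1-p₀)/n) = √(0.5×0.5/683) = 0.019132
z-statistic: z = (p̂ - p₀)/SE = (0.487 - 0.5)/0.019132 = -0.6795
Critical value: z_0.025 = ±1.960
p-value = 0.4968
Decision: fail to reject H₀ at α = 0.05

Answer: z = -0.6795, fail to reject H₀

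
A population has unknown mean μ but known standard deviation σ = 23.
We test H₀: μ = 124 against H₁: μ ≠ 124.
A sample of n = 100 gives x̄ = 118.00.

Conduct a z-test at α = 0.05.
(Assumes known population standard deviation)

Answer: z = -2.6087, reject H₀

Derivation:
Standard error: SE = σ/√n = 23/√100 = 2.3000
z-statistic: z = (x̄ - μ₀)/SE = (118.00 - 124)/2.3000 = -2.6087
Critical value: ±1.960
p-value = 0.0091
Decision: reject H₀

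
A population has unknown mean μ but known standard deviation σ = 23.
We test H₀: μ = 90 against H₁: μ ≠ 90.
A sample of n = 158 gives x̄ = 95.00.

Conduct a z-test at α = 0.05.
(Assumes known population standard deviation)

Standard error: SE = σ/√n = 23/√158 = 1.8298
z-statistic: z = (x̄ - μ₀)/SE = (95.00 - 90)/1.8298 = 2.7325
Critical value: ±1.960
p-value = 0.0063
Decision: reject H₀

Answer: z = 2.7325, reject H₀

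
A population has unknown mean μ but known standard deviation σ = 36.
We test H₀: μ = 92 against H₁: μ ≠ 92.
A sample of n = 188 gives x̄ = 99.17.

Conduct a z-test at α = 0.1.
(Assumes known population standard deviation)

Answer: z = 2.7308, reject H₀

Derivation:
Standard error: SE = σ/√n = 36/√188 = 2.6256
z-statistic: z = (x̄ - μ₀)/SE = (99.17 - 92)/2.6256 = 2.7308
Critical value: ±1.645
p-value = 0.0063
Decision: reject H₀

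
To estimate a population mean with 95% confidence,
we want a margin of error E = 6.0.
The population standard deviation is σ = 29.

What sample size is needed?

Answer: n = 90

Derivation:
z_0.025 = 1.960
n = (z×σ/E)² = (1.960×29/6.0)²
n = 89.7440
Round up: n = 90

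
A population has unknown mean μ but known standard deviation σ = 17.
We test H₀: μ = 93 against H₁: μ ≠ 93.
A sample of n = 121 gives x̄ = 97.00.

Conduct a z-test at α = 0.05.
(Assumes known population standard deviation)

Standard error: SE = σ/√n = 17/√121 = 1.5455
z-statistic: z = (x̄ - μ₀)/SE = (97.00 - 93)/1.5455 = 2.5882
Critical value: ±1.960
p-value = 0.0096
Decision: reject H₀

Answer: z = 2.5882, reject H₀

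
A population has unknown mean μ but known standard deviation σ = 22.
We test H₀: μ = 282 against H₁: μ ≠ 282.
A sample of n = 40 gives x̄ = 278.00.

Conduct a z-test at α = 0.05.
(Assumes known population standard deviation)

Standard error: SE = σ/√n = 22/√40 = 3.4785
z-statistic: z = (x̄ - μ₀)/SE = (278.00 - 282)/3.4785 = -1.1499
Critical value: ±1.960
p-value = 0.2502
Decision: fail to reject H₀

Answer: z = -1.1499, fail to reject H₀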